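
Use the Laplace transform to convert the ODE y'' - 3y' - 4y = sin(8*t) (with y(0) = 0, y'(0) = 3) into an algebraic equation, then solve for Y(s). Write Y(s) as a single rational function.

Apply the Laplace transform to the equation.
With L{y''} = s^2 Y - s·y(0) - y'(0) and L{y'} = sY - y(0), with y(0) = 0, y'(0) = 3: the LHS transforms to (s^2 - 3*s - 4)Y - (3).
The right side is L{sin(8*t)} = 8/(s^2 + 64).
So (s^2 - 3*s - 4)Y = 8/(s^2 + 64) + (3).
Divide through and combine into a single rational function.

Y(s) = (3*s^2 + 200)/(s^4 - 3*s^3 + 60*s^2 - 192*s - 256)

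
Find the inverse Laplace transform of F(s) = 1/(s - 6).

Since L{e^(6t)} = 1/(s - 6), the inverse is e^(6*t).

exp(6*t)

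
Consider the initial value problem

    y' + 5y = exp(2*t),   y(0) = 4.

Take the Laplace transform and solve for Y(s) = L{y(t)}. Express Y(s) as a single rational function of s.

Take the Laplace transform of both sides.
With L{y'} = sY - y(0) = sY - 4: the LHS transforms to (s + 5)Y - (4).
The right side is L{exp(2*t)} = 1/(s - 2).
So (s + 5)Y = 1/(s - 2) + (4).
Divide through and combine into a single rational function.

Y(s) = (4*s - 7)/(s^2 + 3*s - 10)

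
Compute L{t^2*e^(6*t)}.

L{t^2} = 2!/s^3 = 2/s^3.
By the first shifting theorem, multiplying by e^(6t) replaces s with s - 6.

2/(s - 6)^3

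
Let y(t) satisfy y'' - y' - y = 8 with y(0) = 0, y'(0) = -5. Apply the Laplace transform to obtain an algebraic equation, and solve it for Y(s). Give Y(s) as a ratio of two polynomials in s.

Y(s) = (-5*s + 8)/(s^3 - s^2 - s)

Apply the Laplace transform to the equation.
The derivative rules (L{y''} = s^2 Y - s·y(0) - y'(0) and L{y'} = sY - y(0), with y(0) = 0, y'(0) = -5) turn the left side into (s^2 - s - 1)Y - (-5).
The right side is L{8} = 8/s.
So (s^2 - s - 1)Y = 8/s + (-5).
Solve for Y(s) and write it as one ratio of polynomials.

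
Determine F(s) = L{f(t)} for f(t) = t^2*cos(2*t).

L{cos(2t)} = s/(s^2 + 4).
Then apply L{t^2·g(t)} = (-1)^2 d^2/ds^2[G(s)] with G(s) = s/(s^2 + 4):
differentiating 2 times and applying the sign gives 2*s*(s^2 - 12)/(s^2 + 4)^3.

F(s) = 2*s*(s^2 - 12)/(s^2 + 4)^3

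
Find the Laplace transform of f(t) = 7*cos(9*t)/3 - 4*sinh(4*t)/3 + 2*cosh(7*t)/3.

7*s/(3*(s^2 + 81)) + 2*s/(3*(s^2 - 49)) - 16/(3*(s^2 - 16))

The transform is linear, so treat each term independently.
(-4/3)·[L{sinh(4t)} = 4/(s^2 - 16)]; (2/3)·[L{cosh(7t)} = s/(s^2 - 49)]; (7/3)·[L{cos(9t)} = s/(s^2 + 81)].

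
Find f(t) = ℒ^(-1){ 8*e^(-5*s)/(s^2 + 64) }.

f(t) = Heaviside(t - 5)*(sin(8*t - 40))

The factor e^(-5s) signals a time shift by c = 5 (second shifting theorem).
L{sin(8t)} = 8/(s^2 + 64), so L^-1{8/(s^2 + 64)} = sin(8*t).
Hence the inverse is u(t - 5) times that function evaluated at t - 5.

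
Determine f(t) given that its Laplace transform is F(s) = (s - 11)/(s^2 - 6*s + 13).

Complete the square in the denominator: s^2 - 6*s + 13 = (s - 3)^2 + 2^2.
Split the numerator to match: s - 11 = 1·(s - 3) - 4·2.
Invert each term: 1·(s - 3)/((s - 3)^2 + 4) ↔ e^(3t)cos(2t); -4·2/((s - 3)^2 + 4) ↔ -4e^(3t)sin(2t).

f(t) = -4*exp(3*t)*sin(2*t) + exp(3*t)*cos(2*t)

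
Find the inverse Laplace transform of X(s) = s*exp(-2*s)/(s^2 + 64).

The factor e^(-2s) signals a time shift by c = 2 (second shifting theorem).
L{cos(8t)} = s/(s^2 + 64), so L^-1{s/(s^2 + 64)} = cos(8*t).
Hence the inverse is u(t - 2) times that function evaluated at t - 2.

Heaviside(t - 2)*(cos(8*t - 16))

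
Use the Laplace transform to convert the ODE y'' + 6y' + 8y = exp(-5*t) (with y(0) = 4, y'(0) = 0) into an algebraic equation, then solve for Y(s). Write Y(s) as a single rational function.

Y(s) = (4*s^2 + 44*s + 121)/(s^3 + 11*s^2 + 38*s + 40)

Take the Laplace transform of both sides.
With L{y''} = s^2 Y - s·y(0) - y'(0) and L{y'} = sY - y(0), with y(0) = 4, y'(0) = 0: the LHS transforms to (s^2 + 6*s + 8)Y - (4*s + 24).
The right side is L{exp(-5*t)} = 1/(s + 5).
So (s^2 + 6*s + 8)Y = 1/(s + 5) + (4*s + 24).
Isolate Y and clear denominators.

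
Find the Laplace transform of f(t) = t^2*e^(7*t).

L{e^(7t)} = 1/(s - 7).
Then apply L{t^2·g(t)} = (-1)^2 d^2/ds^2[G(s)] with G(s) = 1/(s - 7):
differentiating 2 times and applying the sign gives 2/(s - 7)^3.

2/(s - 7)^3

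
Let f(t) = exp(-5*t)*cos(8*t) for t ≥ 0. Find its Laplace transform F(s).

F(s) = (s + 5)/((s + 5)^2 + 64)

L{cos(8t)} = s/(s^2 + 64).
By the first shifting theorem, multiplying by e^(-5t) replaces s with s + 5.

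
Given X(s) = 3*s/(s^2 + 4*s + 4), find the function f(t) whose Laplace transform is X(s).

f(t) = -6*t*exp(-2*t) + 3*exp(-2*t)

Factor the denominator: s^2 + 4*s + 4 = (s + 2)^2.
Partial fraction decomposition gives [3/(s + 2)] + [-6/(s + 2)^2].
Invert each term: 3/(s + 2) ↔ 3e^(-2t); -6/(s + 2)^2 ↔ -6t·e^(-2t).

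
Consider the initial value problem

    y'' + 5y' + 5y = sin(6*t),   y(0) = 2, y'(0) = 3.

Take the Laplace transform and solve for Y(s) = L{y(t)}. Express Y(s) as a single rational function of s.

Take the Laplace transform of both sides.
With L{y''} = s^2 Y - s·y(0) - y'(0) and L{y'} = sY - y(0), with y(0) = 2, y'(0) = 3: the LHS transforms to (s^2 + 5*s + 5)Y - (2*s + 13).
The right side is L{sin(6*t)} = 6/(s^2 + 36).
So (s^2 + 5*s + 5)Y = 6/(s^2 + 36) + (2*s + 13).
Divide through and combine into a single rational function.

Y(s) = (2*s^3 + 13*s^2 + 72*s + 474)/(s^4 + 5*s^3 + 41*s^2 + 180*s + 180)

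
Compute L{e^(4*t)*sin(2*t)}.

L{sin(2t)} = 2/(s^2 + 4).
By the first shifting theorem, multiplying by e^(4t) replaces s with s - 4.

2/((s - 4)^2 + 4)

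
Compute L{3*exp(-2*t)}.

3/(s + 2)

L{3} = 3/s.
By the first shifting theorem, multiplying by e^(-2t) replaces s with s + 2.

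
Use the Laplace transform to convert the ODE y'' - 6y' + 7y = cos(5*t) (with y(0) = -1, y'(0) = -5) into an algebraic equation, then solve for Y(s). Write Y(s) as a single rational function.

Y(s) = (-s^3 + s^2 - 24*s + 25)/(s^4 - 6*s^3 + 32*s^2 - 150*s + 175)

Laplace-transform each side.
Using L{y''} = s^2 Y - s·y(0) - y'(0) and L{y'} = sY - y(0), with y(0) = -1, y'(0) = -5, the left side becomes (s^2 - 6*s + 7)Y - (-s + 1).
The right side is L{cos(5*t)} = s/(s^2 + 25).
So (s^2 - 6*s + 7)Y = s/(s^2 + 25) + (-s + 1).
Solve for Y(s) and write it as one ratio of polynomials.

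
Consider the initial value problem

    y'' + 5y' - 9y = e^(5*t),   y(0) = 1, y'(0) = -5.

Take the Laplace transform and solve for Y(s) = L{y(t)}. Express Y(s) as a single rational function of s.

Take the Laplace transform of both sides.
With L{y''} = s^2 Y - s·y(0) - y'(0) and L{y'} = sY - y(0), with y(0) = 1, y'(0) = -5: the LHS transforms to (s^2 + 5*s - 9)Y - (s).
The right side is L{e^(5*t)} = 1/(s - 5).
So (s^2 + 5*s - 9)Y = 1/(s - 5) + (s).
Isolate Y and clear denominators.

Y(s) = (s^2 - 5*s + 1)/(s^3 - 34*s + 45)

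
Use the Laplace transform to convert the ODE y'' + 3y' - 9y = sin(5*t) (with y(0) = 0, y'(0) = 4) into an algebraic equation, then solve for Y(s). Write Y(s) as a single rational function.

Apply the Laplace transform to the equation.
Using L{y''} = s^2 Y - s·y(0) - y'(0) and L{y'} = sY - y(0), with y(0) = 0, y'(0) = 4, the left side becomes (s^2 + 3*s - 9)Y - (4).
The right side is L{sin(5*t)} = 5/(s^2 + 25).
So (s^2 + 3*s - 9)Y = 5/(s^2 + 25) + (4).
Solve for Y(s) and write it as one ratio of polynomials.

Y(s) = (4*s^2 + 105)/(s^4 + 3*s^3 + 16*s^2 + 75*s - 225)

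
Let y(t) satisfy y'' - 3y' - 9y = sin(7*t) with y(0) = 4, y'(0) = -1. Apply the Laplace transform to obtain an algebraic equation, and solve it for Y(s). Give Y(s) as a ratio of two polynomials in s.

Y(s) = (4*s^3 - 13*s^2 + 196*s - 630)/(s^4 - 3*s^3 + 40*s^2 - 147*s - 441)

Laplace-transform each side.
Using L{y''} = s^2 Y - s·y(0) - y'(0) and L{y'} = sY - y(0), with y(0) = 4, y'(0) = -1, the left side becomes (s^2 - 3*s - 9)Y - (4*s - 13).
The right side is L{sin(7*t)} = 7/(s^2 + 49).
So (s^2 - 3*s - 9)Y = 7/(s^2 + 49) + (4*s - 13).
Isolate Y and clear denominators.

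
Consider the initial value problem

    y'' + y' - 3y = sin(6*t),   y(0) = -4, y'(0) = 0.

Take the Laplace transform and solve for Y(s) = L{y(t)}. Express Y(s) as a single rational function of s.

Y(s) = (-4*s^3 - 4*s^2 - 144*s - 138)/(s^4 + s^3 + 33*s^2 + 36*s - 108)

Transform both sides with L{·}.
The derivative rules (L{y''} = s^2 Y - s·y(0) - y'(0) and L{y'} = sY - y(0), with y(0) = -4, y'(0) = 0) turn the left side into (s^2 + s - 3)Y - (-4*s - 4).
The right side is L{sin(6*t)} = 6/(s^2 + 36).
So (s^2 + s - 3)Y = 6/(s^2 + 36) + (-4*s - 4).
Solve for Y(s) and write it as one ratio of polynomials.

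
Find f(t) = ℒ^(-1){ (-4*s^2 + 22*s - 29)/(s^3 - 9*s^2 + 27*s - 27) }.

Factor the denominator: s^3 - 9*s^2 + 27*s - 27 = (s - 3)^3.
Partial fraction decomposition gives [-4/(s - 3)] + [-2/(s - 3)^2] + [(s - 3)^(-3)].
Invert each term: -4/(s - 3) ↔ -4e^(3t); -2/(s - 3)^2 ↔ -2t·e^(3t); 1/(s - 3)^3 ↔ (1/2)t^2·e^(3t).

f(t) = t^2*exp(3*t)/2 - 2*t*exp(3*t) - 4*exp(3*t)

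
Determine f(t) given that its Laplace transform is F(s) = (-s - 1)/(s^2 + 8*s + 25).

f(t) = exp(-4*t)*sin(3*t) - exp(-4*t)*cos(3*t)

Complete the square in the denominator: s^2 + 8*s + 25 = (s + 4)^2 + 3^2.
Split the numerator to match: -s - 1 = -1·(s + 4) + 1·3.
Invert each term: -1·(s + 4)/((s + 4)^2 + 9) ↔ -e^(-4t)cos(3t); 1·3/((s + 4)^2 + 9) ↔ e^(-4t)sin(3t).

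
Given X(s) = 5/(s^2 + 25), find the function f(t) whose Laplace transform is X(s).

f(t) = sin(5*t)

Since L{sin(5t)} = 5/(s^2 + 25), the inverse is sin(5*t).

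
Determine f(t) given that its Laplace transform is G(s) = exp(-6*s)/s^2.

The factor e^(-6s) signals a time shift by c = 6 (second shifting theorem).
L{t} = 1!/s^2 = 1/s^2, so L^-1{s^(-2)} = t.
Hence the inverse is u(t - 6) times that function evaluated at t - 6.

f(t) = Heaviside(t - 6)*(t - 6)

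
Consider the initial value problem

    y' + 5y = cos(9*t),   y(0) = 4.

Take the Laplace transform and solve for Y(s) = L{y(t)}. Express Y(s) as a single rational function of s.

Take the Laplace transform of both sides.
The derivative rules (L{y'} = sY - y(0) = sY - 4) turn the left side into (s + 5)Y - (4).
The right side is L{cos(9*t)} = s/(s^2 + 81).
So (s + 5)Y = s/(s^2 + 81) + (4).
Isolate Y and clear denominators.

Y(s) = (4*s^2 + s + 324)/(s^3 + 5*s^2 + 81*s + 405)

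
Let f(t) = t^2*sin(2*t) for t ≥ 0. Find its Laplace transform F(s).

F(s) = 4*(3*s^2 - 4)/(s^2 + 4)^3

L{sin(2t)} = 2/(s^2 + 4).
Then apply L{t^2·g(t)} = (-1)^2 d^2/ds^2[G(s)] with G(s) = 2/(s^2 + 4):
differentiating 2 times and applying the sign gives 4*(3*s^2 - 4)/(s^2 + 4)^3.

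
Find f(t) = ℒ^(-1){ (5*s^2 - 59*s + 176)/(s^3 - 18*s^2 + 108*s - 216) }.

Factor the denominator: s^3 - 18*s^2 + 108*s - 216 = (s - 6)^3.
Partial fraction decomposition gives [5/(s - 6)] + [(s - 6)^(-2)] + [2/(s - 6)^3].
Invert each term: 5/(s - 6) ↔ 5e^(6t); 1/(s - 6)^2 ↔ t·e^(6t); 2/(s - 6)^3 ↔ (1)t^2·e^(6t).

f(t) = t^2*exp(6*t) + t*exp(6*t) + 5*exp(6*t)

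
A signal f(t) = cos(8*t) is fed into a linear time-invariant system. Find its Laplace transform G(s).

L{cos(8t)} = s/(s^2 + 64).

G(s) = s/(s^2 + 64)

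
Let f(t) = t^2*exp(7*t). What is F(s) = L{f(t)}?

F(s) = 2/(s - 7)^3

L{e^(7t)} = 1/(s - 7).
Then apply L{t^2·g(t)} = (-1)^2 d^2/ds^2[G(s)] with G(s) = 1/(s - 7):
differentiating 2 times and applying the sign gives 2/(s - 7)^3.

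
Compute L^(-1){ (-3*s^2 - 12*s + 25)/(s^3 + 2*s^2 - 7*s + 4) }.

Factor the denominator: s^3 + 2*s^2 - 7*s + 4 = (s - 1)^2*(s + 4).
Partial fraction decomposition gives [-4/(s - 1)] + [2/(s - 1)^2] + [1/(s + 4)].
Invert each term: -4/(s - 1) ↔ -4e^(t); 2/(s - 1)^2 ↔ 2t·e^(t); 1/(s + 4) ↔ e^(-4t).

2*t*exp(t) - 4*exp(t) + exp(-4*t)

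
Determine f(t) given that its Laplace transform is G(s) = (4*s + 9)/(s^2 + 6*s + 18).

f(t) = -exp(-3*t)*sin(3*t) + 4*exp(-3*t)*cos(3*t)

Complete the square in the denominator: s^2 + 6*s + 18 = (s + 3)^2 + 3^2.
Split the numerator to match: 4*s + 9 = 4·(s + 3) - 1·3.
Invert each term: 4·(s + 3)/((s + 3)^2 + 9) ↔ 4e^(-3t)cos(3t); -1·3/((s + 3)^2 + 9) ↔ -e^(-3t)sin(3t).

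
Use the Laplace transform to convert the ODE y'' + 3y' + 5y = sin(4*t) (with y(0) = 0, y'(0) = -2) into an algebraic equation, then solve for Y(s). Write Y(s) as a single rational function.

Laplace-transform each side.
Using L{y''} = s^2 Y - s·y(0) - y'(0) and L{y'} = sY - y(0), with y(0) = 0, y'(0) = -2, the left side becomes (s^2 + 3*s + 5)Y - (-2).
The right side is L{sin(4*t)} = 4/(s^2 + 16).
So (s^2 + 3*s + 5)Y = 4/(s^2 + 16) + (-2).
Solve for Y(s) and write it as one ratio of polynomials.

Y(s) = (-2*s^2 - 28)/(s^4 + 3*s^3 + 21*s^2 + 48*s + 80)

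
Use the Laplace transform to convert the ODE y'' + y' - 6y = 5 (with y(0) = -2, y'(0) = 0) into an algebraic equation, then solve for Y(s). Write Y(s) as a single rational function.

Take the Laplace transform of both sides.
The derivative rules (L{y''} = s^2 Y - s·y(0) - y'(0) and L{y'} = sY - y(0), with y(0) = -2, y'(0) = 0) turn the left side into (s^2 + s - 6)Y - (-2*s - 2).
The right side is L{5} = 5/s.
So (s^2 + s - 6)Y = 5/s + (-2*s - 2).
Isolate Y and clear denominators.

Y(s) = (-2*s^2 - 2*s + 5)/(s^3 + s^2 - 6*s)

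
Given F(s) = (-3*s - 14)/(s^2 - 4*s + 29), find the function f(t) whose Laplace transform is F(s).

f(t) = -4*exp(2*t)*sin(5*t) - 3*exp(2*t)*cos(5*t)

Complete the square in the denominator: s^2 - 4*s + 29 = (s - 2)^2 + 5^2.
Split the numerator to match: -3*s - 14 = -3·(s - 2) - 4·5.
Invert each term: -3·(s - 2)/((s - 2)^2 + 25) ↔ -3e^(2t)cos(5t); -4·5/((s - 2)^2 + 25) ↔ -4e^(2t)sin(5t).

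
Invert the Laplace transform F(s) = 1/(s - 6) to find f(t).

f(t) = exp(6*t)

Since L{e^(6t)} = 1/(s - 6), the inverse is e^(6*t).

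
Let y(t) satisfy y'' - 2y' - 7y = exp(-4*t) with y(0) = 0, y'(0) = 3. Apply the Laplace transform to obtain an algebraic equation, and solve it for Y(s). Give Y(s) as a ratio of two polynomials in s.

Take the Laplace transform of both sides.
Using L{y''} = s^2 Y - s·y(0) - y'(0) and L{y'} = sY - y(0), with y(0) = 0, y'(0) = 3, the left side becomes (s^2 - 2*s - 7)Y - (3).
The right side is L{exp(-4*t)} = 1/(s + 4).
So (s^2 - 2*s - 7)Y = 1/(s + 4) + (3).
Solve for Y(s) and write it as one ratio of polynomials.

Y(s) = (3*s + 13)/(s^3 + 2*s^2 - 15*s - 28)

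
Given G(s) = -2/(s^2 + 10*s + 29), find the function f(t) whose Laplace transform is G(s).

f(t) = -exp(-5*t)*sin(2*t)

Rewrite the denominator: s^2 + 10*s + 29 = (s + 5)^2 + 4.
The form in (s + 5) signals a first-shifting-theorem factor e^(-5t).
Since L{sin(2t)} = 2/(s^2 + 4), the inverse is e^(-5*t)*sin(2*t), scaled by -1.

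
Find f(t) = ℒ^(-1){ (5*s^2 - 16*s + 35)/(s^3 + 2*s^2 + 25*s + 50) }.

f(t) = -4*sin(5*t) + 2*cos(5*t) + 3*exp(-2*t)

Factor the denominator: s^3 + 2*s^2 + 25*s + 50 = (s + 2)*(s^2 + 25).
Partial fraction decomposition gives [3/(s + 2)] + [2*s/(s^2 + 25)] + [-20/(s^2 + 25)].
Invert each term: 3/(s + 2) ↔ 3e^(-2t); 2·s/(s^2 + 25) ↔ 2cos(5t); -4·5/(s^2 + 25) ↔ -4sin(5t).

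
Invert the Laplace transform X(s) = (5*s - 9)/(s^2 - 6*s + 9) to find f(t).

f(t) = 6*t*exp(3*t) + 5*exp(3*t)

Factor the denominator: s^2 - 6*s + 9 = (s - 3)^2.
Partial fraction decomposition gives [5/(s - 3)] + [6/(s - 3)^2].
Invert each term: 5/(s - 3) ↔ 5e^(3t); 6/(s - 3)^2 ↔ 6t·e^(3t).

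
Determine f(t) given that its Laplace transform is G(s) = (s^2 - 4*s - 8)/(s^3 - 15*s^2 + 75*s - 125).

Factor the denominator: s^3 - 15*s^2 + 75*s - 125 = (s - 5)^3.
Partial fraction decomposition gives [1/(s - 5)] + [6/(s - 5)^2] + [-3/(s - 5)^3].
Invert each term: 1/(s - 5) ↔ e^(5t); 6/(s - 5)^2 ↔ 6t·e^(5t); -3/(s - 5)^3 ↔ (-3/2)t^2·e^(5t).

f(t) = -3*t^2*exp(5*t)/2 + 6*t*exp(5*t) + exp(5*t)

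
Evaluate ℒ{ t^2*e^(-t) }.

2/(s + 1)^3

L{e^(-t)} = 1/(s + 1).
Then apply L{t^2·g(t)} = (-1)^2 d^2/ds^2[G(s)] with G(s) = 1/(s + 1):
differentiating 2 times and applying the sign gives 2/(s + 1)^3.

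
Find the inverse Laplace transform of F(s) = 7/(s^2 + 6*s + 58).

Rewrite the denominator: s^2 + 6*s + 58 = (s + 3)^2 + 49.
The form in (s + 3) signals a first-shifting-theorem factor e^(-3t).
Since L{sin(7t)} = 7/(s^2 + 49), the inverse is exp(-3*t)*sin(7*t).

exp(-3*t)*sin(7*t)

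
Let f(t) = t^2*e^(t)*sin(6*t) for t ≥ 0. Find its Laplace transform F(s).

F(s) = 36*(s^2 - 2*s - 11)/(s^2 - 2*s + 37)^3

L{sin(6t)} = 6/(s^2 + 36).
Multiplying by e^(t) shifts s → s - 1, so L{e^(t)*sin(6*t)} = 6/((s - 1)^2 + 36).
Then apply L{t^2·g(t)} = (-1)^2 d^2/ds^2[G(s)] with G(s) = 6/((s - 1)^2 + 36):
differentiating 2 times and applying the sign gives 36*(s^2 - 2*s - 11)/(s^2 - 2*s + 37)^3.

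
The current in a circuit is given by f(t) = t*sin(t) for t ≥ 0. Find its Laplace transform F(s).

F(s) = 2*s/(s^2 + 1)^2

L{sin(t)} = 1/(s^2 + 1).
Then apply L{t·g(t)} = -d/ds[G(s)] with G(s) = 1/(s^2 + 1):
differentiating 1 time and applying the sign gives 2*s/(s^2 + 1)^2.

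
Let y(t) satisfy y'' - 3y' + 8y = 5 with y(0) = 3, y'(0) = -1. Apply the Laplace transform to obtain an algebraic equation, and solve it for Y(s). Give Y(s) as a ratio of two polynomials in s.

Laplace-transform each side.
Using L{y''} = s^2 Y - s·y(0) - y'(0) and L{y'} = sY - y(0), with y(0) = 3, y'(0) = -1, the left side becomes (s^2 - 3*s + 8)Y - (3*s - 10).
The right side is L{5} = 5/s.
So (s^2 - 3*s + 8)Y = 5/s + (3*s - 10).
Isolate Y and clear denominators.

Y(s) = (3*s^2 - 10*s + 5)/(s^3 - 3*s^2 + 8*s)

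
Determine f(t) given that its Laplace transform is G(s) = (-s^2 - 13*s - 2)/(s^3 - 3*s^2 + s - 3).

Factor the denominator: s^3 - 3*s^2 + s - 3 = (s - 3)*(s^2 + 1).
Partial fraction decomposition gives [-5/(s - 3)] + [4*s/(s^2 + 1)] + [-1/(s^2 + 1)].
Invert each term: -5/(s - 3) ↔ -5e^(3t); 4·s/(s^2 + 1) ↔ 4cos(t); -1·1/(s^2 + 1) ↔ -sin(t).

f(t) = -5*exp(3*t) - sin(t) + 4*cos(t)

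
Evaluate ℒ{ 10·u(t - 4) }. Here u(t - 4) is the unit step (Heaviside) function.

10*exp(-4*s)/s

By the second shifting theorem, L{u(t - c)·g(t - c)} = e^(-cs)·G(s) with c = 4 and G(s) = L{g(t)}.
L{10} = 10/s.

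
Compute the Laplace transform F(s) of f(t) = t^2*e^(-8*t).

F(s) = 2/(s + 8)^3

L{e^(-8t)} = 1/(s + 8).
Then apply L{t^2·g(t)} = (-1)^2 d^2/ds^2[G(s)] with G(s) = 1/(s + 8):
differentiating 2 times and applying the sign gives 2/(s + 8)^3.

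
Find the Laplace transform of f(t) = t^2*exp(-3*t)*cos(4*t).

L{cos(4t)} = s/(s^2 + 16).
Multiplying by e^(-3t) shifts s → s + 3, so L{exp(-3*t)*cos(4*t)} = (s + 3)/((s + 3)^2 + 16).
Then apply L{t^2·g(t)} = (-1)^2 d^2/ds^2[G(s)] with G(s) = (s + 3)/((s + 3)^2 + 16):
differentiating 2 times and applying the sign gives 2*(s + 3)*(s^2 + 6*s - 39)/(s^2 + 6*s + 25)^3.

2*(s + 3)*(s^2 + 6*s - 39)/(s^2 + 6*s + 25)^3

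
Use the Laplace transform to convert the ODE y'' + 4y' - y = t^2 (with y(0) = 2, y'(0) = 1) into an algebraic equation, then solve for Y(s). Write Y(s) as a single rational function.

Y(s) = (2*s^4 + 9*s^3 + 2)/(s^5 + 4*s^4 - s^3)

Transform both sides with L{·}.
The derivative rules (L{y''} = s^2 Y - s·y(0) - y'(0) and L{y'} = sY - y(0), with y(0) = 2, y'(0) = 1) turn the left side into (s^2 + 4*s - 1)Y - (2*s + 9).
The right side is L{t^2} = 2/s^3.
So (s^2 + 4*s - 1)Y = 2/s^3 + (2*s + 9).
Isolate Y and clear denominators.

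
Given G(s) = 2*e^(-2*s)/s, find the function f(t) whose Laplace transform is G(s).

f(t) = Heaviside(t - 2)*(2)

The factor e^(-2s) signals a time shift by c = 2 (second shifting theorem).
L{2} = 2/s, so L^-1{2/s} = 2.
Hence the inverse is u(t - 2) times that function evaluated at t - 2.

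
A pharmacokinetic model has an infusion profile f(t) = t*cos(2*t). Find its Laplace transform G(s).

L{cos(2t)} = s/(s^2 + 4).
Then apply L{t·g(t)} = -d/ds[H(s)] with H(s) = s/(s^2 + 4):
differentiating 1 time and applying the sign gives (s - 2)*(s + 2)/(s^2 + 4)^2.

G(s) = (s - 2)*(s + 2)/(s^2 + 4)^2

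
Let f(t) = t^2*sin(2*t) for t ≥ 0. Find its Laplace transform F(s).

F(s) = 4*(3*s^2 - 4)/(s^2 + 4)^3

L{sin(2t)} = 2/(s^2 + 4).
Then apply L{t^2·g(t)} = (-1)^2 d^2/ds^2[G(s)] with G(s) = 2/(s^2 + 4):
differentiating 2 times and applying the sign gives 4*(3*s^2 - 4)/(s^2 + 4)^3.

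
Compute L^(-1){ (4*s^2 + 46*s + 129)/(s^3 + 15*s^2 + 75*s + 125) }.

Factor the denominator: s^3 + 15*s^2 + 75*s + 125 = (s + 5)^3.
Partial fraction decomposition gives [4/(s + 5)] + [6/(s + 5)^2] + [-1/(s + 5)^3].
Invert each term: 4/(s + 5) ↔ 4e^(-5t); 6/(s + 5)^2 ↔ 6t·e^(-5t); -1/(s + 5)^3 ↔ (-1/2)t^2·e^(-5t).

-t^2*exp(-5*t)/2 + 6*t*exp(-5*t) + 4*exp(-5*t)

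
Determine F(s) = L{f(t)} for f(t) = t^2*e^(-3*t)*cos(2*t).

F(s) = 2*(s + 3)*(s^2 + 6*s - 3)/(s^2 + 6*s + 13)^3

L{cos(2t)} = s/(s^2 + 4).
Multiplying by e^(-3t) shifts s → s + 3, so L{e^(-3*t)*cos(2*t)} = (s + 3)/((s + 3)^2 + 4).
Then apply L{t^2·g(t)} = (-1)^2 d^2/ds^2[G(s)] with G(s) = (s + 3)/((s + 3)^2 + 4):
differentiating 2 times and applying the sign gives 2*(s + 3)*(s^2 + 6*s - 3)/(s^2 + 6*s + 13)^3.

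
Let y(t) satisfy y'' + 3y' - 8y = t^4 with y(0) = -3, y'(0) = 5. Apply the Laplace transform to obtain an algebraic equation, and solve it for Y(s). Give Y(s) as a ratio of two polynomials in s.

Y(s) = (-3*s^6 - 4*s^5 + 24)/(s^7 + 3*s^6 - 8*s^5)

Transform both sides with L{·}.
With L{y''} = s^2 Y - s·y(0) - y'(0) and L{y'} = sY - y(0), with y(0) = -3, y'(0) = 5: the LHS transforms to (s^2 + 3*s - 8)Y - (-3*s - 4).
The right side is L{t^4} = 24/s^5.
So (s^2 + 3*s - 8)Y = 24/s^5 + (-3*s - 4).
Solve for Y(s) and write it as one ratio of polynomials.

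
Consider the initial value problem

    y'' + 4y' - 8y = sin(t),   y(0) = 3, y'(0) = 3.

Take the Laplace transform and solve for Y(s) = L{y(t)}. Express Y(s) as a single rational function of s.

Y(s) = (3*s^3 + 15*s^2 + 3*s + 16)/(s^4 + 4*s^3 - 7*s^2 + 4*s - 8)

Take the Laplace transform of both sides.
With L{y''} = s^2 Y - s·y(0) - y'(0) and L{y'} = sY - y(0), with y(0) = 3, y'(0) = 3: the LHS transforms to (s^2 + 4*s - 8)Y - (3*s + 15).
The right side is L{sin(t)} = 1/(s^2 + 1).
So (s^2 + 4*s - 8)Y = 1/(s^2 + 1) + (3*s + 15).
Divide through and combine into a single rational function.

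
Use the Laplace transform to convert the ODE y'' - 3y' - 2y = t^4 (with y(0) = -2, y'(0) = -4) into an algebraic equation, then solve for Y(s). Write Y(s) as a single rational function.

Y(s) = (-2*s^6 + 2*s^5 + 24)/(s^7 - 3*s^6 - 2*s^5)

Take the Laplace transform of both sides.
Using L{y''} = s^2 Y - s·y(0) - y'(0) and L{y'} = sY - y(0), with y(0) = -2, y'(0) = -4, the left side becomes (s^2 - 3*s - 2)Y - (-2*s + 2).
The right side is L{t^4} = 24/s^5.
So (s^2 - 3*s - 2)Y = 24/s^5 + (-2*s + 2).
Divide through and combine into a single rational function.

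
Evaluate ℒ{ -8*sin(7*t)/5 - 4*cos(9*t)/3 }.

-4*s/(3*(s^2 + 81)) - 56/(5*(s^2 + 49))

The transform is linear, so treat each term independently.
(-8/5)·[L{sin(7t)} = 7/(s^2 + 49)]; (-4/3)·[L{cos(9t)} = s/(s^2 + 81)].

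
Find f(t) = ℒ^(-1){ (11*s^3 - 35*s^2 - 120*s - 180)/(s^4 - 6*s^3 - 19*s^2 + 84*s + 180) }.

f(t) = 3*exp(6*t) + 5*exp(5*t) - 3*exp(-2*t) + 6*exp(-3*t)

Factor the denominator: s^4 - 6*s^3 - 19*s^2 + 84*s + 180 = (s - 6)*(s - 5)*(s + 2)*(s + 3).
Partial fraction decomposition gives [5/(s - 5)] + [6/(s + 3)] + [3/(s - 6)] + [-3/(s + 2)].
Invert each term: 5/(s - 5) ↔ 5e^(5t); 6/(s + 3) ↔ 6e^(-3t); 3/(s - 6) ↔ 3e^(6t); -3/(s + 2) ↔ -3e^(-2t).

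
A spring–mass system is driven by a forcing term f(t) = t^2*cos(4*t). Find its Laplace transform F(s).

F(s) = 2*s*(s^2 - 48)/(s^2 + 16)^3

L{cos(4t)} = s/(s^2 + 16).
Then apply L{t^2·g(t)} = (-1)^2 d^2/ds^2[G(s)] with G(s) = s/(s^2 + 16):
differentiating 2 times and applying the sign gives 2*s*(s^2 - 48)/(s^2 + 16)^3.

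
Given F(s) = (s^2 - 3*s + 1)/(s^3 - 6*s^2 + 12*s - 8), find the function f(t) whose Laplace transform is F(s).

Factor the denominator: s^3 - 6*s^2 + 12*s - 8 = (s - 2)^3.
Partial fraction decomposition gives [1/(s - 2)] + [(s - 2)^(-2)] + [-1/(s - 2)^3].
Invert each term: 1/(s - 2) ↔ e^(2t); 1/(s - 2)^2 ↔ t·e^(2t); -1/(s - 2)^3 ↔ (-1/2)t^2·e^(2t).

f(t) = -t^2*exp(2*t)/2 + t*exp(2*t) + exp(2*t)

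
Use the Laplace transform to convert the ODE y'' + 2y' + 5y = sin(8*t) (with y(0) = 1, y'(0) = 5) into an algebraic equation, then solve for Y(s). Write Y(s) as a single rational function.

Apply the Laplace transform to the equation.
The derivative rules (L{y''} = s^2 Y - s·y(0) - y'(0) and L{y'} = sY - y(0), with y(0) = 1, y'(0) = 5) turn the left side into (s^2 + 2*s + 5)Y - (s + 7).
The right side is L{sin(8*t)} = 8/(s^2 + 64).
So (s^2 + 2*s + 5)Y = 8/(s^2 + 64) + (s + 7).
Divide through and combine into a single rational function.

Y(s) = (s^3 + 7*s^2 + 64*s + 456)/(s^4 + 2*s^3 + 69*s^2 + 128*s + 320)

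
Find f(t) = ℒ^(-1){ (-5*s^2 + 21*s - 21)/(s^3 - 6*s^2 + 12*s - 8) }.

f(t) = t^2*exp(2*t)/2 + t*exp(2*t) - 5*exp(2*t)

Factor the denominator: s^3 - 6*s^2 + 12*s - 8 = (s - 2)^3.
Partial fraction decomposition gives [-5/(s - 2)] + [(s - 2)^(-2)] + [(s - 2)^(-3)].
Invert each term: -5/(s - 2) ↔ -5e^(2t); 1/(s - 2)^2 ↔ t·e^(2t); 1/(s - 2)^3 ↔ (1/2)t^2·e^(2t).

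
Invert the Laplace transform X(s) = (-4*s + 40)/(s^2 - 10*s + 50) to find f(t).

Complete the square in the denominator: s^2 - 10*s + 50 = (s - 5)^2 + 5^2.
Split the numerator to match: -4*s + 40 = -4·(s - 5) + 4·5.
Invert each term: -4·(s - 5)/((s - 5)^2 + 25) ↔ -4e^(5t)cos(5t); 4·5/((s - 5)^2 + 25) ↔ 4e^(5t)sin(5t).

f(t) = 4*exp(5*t)*sin(5*t) - 4*exp(5*t)*cos(5*t)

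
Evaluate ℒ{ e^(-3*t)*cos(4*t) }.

L{cos(4t)} = s/(s^2 + 16).
By the first shifting theorem, multiplying by e^(-3t) replaces s with s + 3.

(s + 3)/((s + 3)^2 + 16)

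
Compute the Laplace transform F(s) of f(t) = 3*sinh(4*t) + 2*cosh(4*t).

F(s) = 2*s/(s^2 - 16) + 12/(s^2 - 16)

Apply the Laplace transform termwise.
(3)·[L{sinh(4t)} = 4/(s^2 - 16)]; (2)·[L{cosh(4t)} = s/(s^2 - 16)].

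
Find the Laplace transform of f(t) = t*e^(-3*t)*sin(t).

L{sin(t)} = 1/(s^2 + 1).
Multiplying by e^(-3t) shifts s → s + 3, so L{e^(-3*t)*sin(t)} = 1/((s + 3)^2 + 1).
Then apply L{t·g(t)} = -d/ds[G(s)] with G(s) = 1/((s + 3)^2 + 1):
differentiating 1 time and applying the sign gives 2*(s + 3)/(s^2 + 6*s + 10)^2.

2*(s + 3)/(s^2 + 6*s + 10)^2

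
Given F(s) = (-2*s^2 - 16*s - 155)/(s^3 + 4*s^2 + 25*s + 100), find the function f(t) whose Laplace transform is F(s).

Factor the denominator: s^3 + 4*s^2 + 25*s + 100 = (s + 4)*(s^2 + 25).
Partial fraction decomposition gives [-3/(s + 4)] + [s/(s^2 + 25)] + [-20/(s^2 + 25)].
Invert each term: -3/(s + 4) ↔ -3e^(-4t); 1·s/(s^2 + 25) ↔ cos(5t); -4·5/(s^2 + 25) ↔ -4sin(5t).

f(t) = -4*sin(5*t) + cos(5*t) - 3*exp(-4*t)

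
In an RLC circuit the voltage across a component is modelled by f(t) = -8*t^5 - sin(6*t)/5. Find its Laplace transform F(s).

Apply the Laplace transform termwise.
(-1/5)·[L{sin(6t)} = 6/(s^2 + 36)]; (-8)·[L{t^5} = 5!/s^6 = 120/s^6].

F(s) = -6/(5*(s^2 + 36)) - 960/s^6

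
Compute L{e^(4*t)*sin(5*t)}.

L{sin(5t)} = 5/(s^2 + 25).
By the first shifting theorem, multiplying by e^(4t) replaces s with s - 4.

5/((s - 4)^2 + 25)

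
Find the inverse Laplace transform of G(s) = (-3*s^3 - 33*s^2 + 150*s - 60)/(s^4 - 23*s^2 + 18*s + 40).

Factor the denominator: s^4 - 23*s^2 + 18*s + 40 = (s - 4)*(s - 2)*(s + 1)*(s + 5).
Partial fraction decomposition gives [-2/(s - 4)] + [5/(s + 5)] + [-4/(s + 1)] + [-2/(s - 2)].
Invert each term: -2/(s - 4) ↔ -2e^(4t); 5/(s + 5) ↔ 5e^(-5t); -4/(s + 1) ↔ -4e^(-t); -2/(s - 2) ↔ -2e^(2t).

-2*exp(4*t) - 2*exp(2*t) - 4*exp(-t) + 5*exp(-5*t)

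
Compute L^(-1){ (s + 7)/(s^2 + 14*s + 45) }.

Rewrite the denominator: s^2 + 14*s + 45 = (s + 7)^2 - 4.
The form in (s + 7) signals a first-shifting-theorem factor e^(-7t).
Since L{cosh(2t)} = s/(s^2 - 4), the inverse is e^(-7*t)*cosh(2*t).

exp(-7*t)*cosh(2*t)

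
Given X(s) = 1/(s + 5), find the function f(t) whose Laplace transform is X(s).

f(t) = exp(-5*t)

Since L{e^(-5t)} = 1/(s + 5), the inverse is exp(-5*t).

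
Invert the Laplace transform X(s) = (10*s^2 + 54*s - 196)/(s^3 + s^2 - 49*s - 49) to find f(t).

f(t) = 6*exp(7*t) + 5*exp(-t) - exp(-7*t)

Factor the denominator: s^3 + s^2 - 49*s - 49 = (s - 7)*(s + 1)*(s + 7).
Partial fraction decomposition gives [-1/(s + 7)] + [6/(s - 7)] + [5/(s + 1)].
Invert each term: -1/(s + 7) ↔ -e^(-7t); 6/(s - 7) ↔ 6e^(7t); 5/(s + 1) ↔ 5e^(-t).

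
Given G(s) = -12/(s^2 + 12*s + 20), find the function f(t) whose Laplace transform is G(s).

f(t) = -3*exp(-6*t)*sinh(4*t)

Rewrite the denominator: s^2 + 12*s + 20 = (s + 6)^2 - 16.
The form in (s + 6) signals a first-shifting-theorem factor e^(-6t).
Since L{sinh(4t)} = 4/(s^2 - 16), the inverse is e^(-6*t)*sinh(4*t), scaled by -3.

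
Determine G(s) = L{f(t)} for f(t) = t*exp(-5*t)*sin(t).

G(s) = 2*(s + 5)/(s^2 + 10*s + 26)^2

L{sin(t)} = 1/(s^2 + 1).
Multiplying by e^(-5t) shifts s → s + 5, so L{exp(-5*t)*sin(t)} = 1/((s + 5)^2 + 1).
Then apply L{t·g(t)} = -d/ds[H(s)] with H(s) = 1/((s + 5)^2 + 1):
differentiating 1 time and applying the sign gives 2*(s + 5)/(s^2 + 10*s + 26)^2.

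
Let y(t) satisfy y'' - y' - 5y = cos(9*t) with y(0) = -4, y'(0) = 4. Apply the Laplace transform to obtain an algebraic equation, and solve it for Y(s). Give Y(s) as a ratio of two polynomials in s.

Y(s) = (-4*s^3 + 8*s^2 - 323*s + 648)/(s^4 - s^3 + 76*s^2 - 81*s - 405)

Transform both sides with L{·}.
The derivative rules (L{y''} = s^2 Y - s·y(0) - y'(0) and L{y'} = sY - y(0), with y(0) = -4, y'(0) = 4) turn the left side into (s^2 - s - 5)Y - (-4*s + 8).
The right side is L{cos(9*t)} = s/(s^2 + 81).
So (s^2 - s - 5)Y = s/(s^2 + 81) + (-4*s + 8).
Divide through and combine into a single rational function.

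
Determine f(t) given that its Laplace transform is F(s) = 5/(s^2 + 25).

Since L{sin(5t)} = 5/(s^2 + 25), the inverse is sin(5*t).

f(t) = sin(5*t)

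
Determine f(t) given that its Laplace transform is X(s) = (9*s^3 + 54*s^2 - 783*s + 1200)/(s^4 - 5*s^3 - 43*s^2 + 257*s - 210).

Factor the denominator: s^4 - 5*s^3 - 43*s^2 + 257*s - 210 = (s - 6)*(s - 5)*(s - 1)*(s + 7).
Partial fraction decomposition gives [-5/(s + 7)] + [5/(s - 5)] + [3/(s - 1)] + [6/(s - 6)].
Invert each term: -5/(s + 7) ↔ -5e^(-7t); 5/(s - 5) ↔ 5e^(5t); 3/(s - 1) ↔ 3e^(t); 6/(s - 6) ↔ 6e^(6t).

f(t) = 6*exp(6*t) + 5*exp(5*t) + 3*exp(t) - 5*exp(-7*t)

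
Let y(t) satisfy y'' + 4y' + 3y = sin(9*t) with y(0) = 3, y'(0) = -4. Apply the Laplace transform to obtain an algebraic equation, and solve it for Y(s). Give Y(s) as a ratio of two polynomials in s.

Y(s) = (3*s^3 + 8*s^2 + 243*s + 657)/(s^4 + 4*s^3 + 84*s^2 + 324*s + 243)

Transform both sides with L{·}.
The derivative rules (L{y''} = s^2 Y - s·y(0) - y'(0) and L{y'} = sY - y(0), with y(0) = 3, y'(0) = -4) turn the left side into (s^2 + 4*s + 3)Y - (3*s + 8).
The right side is L{sin(9*t)} = 9/(s^2 + 81).
So (s^2 + 4*s + 3)Y = 9/(s^2 + 81) + (3*s + 8).
Isolate Y and clear denominators.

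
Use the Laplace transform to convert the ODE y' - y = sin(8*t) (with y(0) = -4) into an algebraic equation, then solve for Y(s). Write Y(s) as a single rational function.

Take the Laplace transform of both sides.
With L{y'} = sY - y(0) = sY - (-4): the LHS transforms to (s - 1)Y - (-4).
The right side is L{sin(8*t)} = 8/(s^2 + 64).
So (s - 1)Y = 8/(s^2 + 64) + (-4).
Divide through and combine into a single rational function.

Y(s) = (-4*s^2 - 248)/(s^3 - s^2 + 64*s - 64)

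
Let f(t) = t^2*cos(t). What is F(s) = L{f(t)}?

F(s) = 2*s*(s^2 - 3)/(s^2 + 1)^3

L{cos(t)} = s/(s^2 + 1).
Then apply L{t^2·g(t)} = (-1)^2 d^2/ds^2[G(s)] with G(s) = s/(s^2 + 1):
differentiating 2 times and applying the sign gives 2*s*(s^2 - 3)/(s^2 + 1)^3.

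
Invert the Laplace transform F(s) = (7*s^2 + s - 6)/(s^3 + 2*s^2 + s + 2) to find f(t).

Factor the denominator: s^3 + 2*s^2 + s + 2 = (s + 2)*(s^2 + 1).
Partial fraction decomposition gives [4/(s + 2)] + [3*s/(s^2 + 1)] + [-5/(s^2 + 1)].
Invert each term: 4/(s + 2) ↔ 4e^(-2t); 3·s/(s^2 + 1) ↔ 3cos(t); -5·1/(s^2 + 1) ↔ -5sin(t).

f(t) = -5*sin(t) + 3*cos(t) + 4*exp(-2*t)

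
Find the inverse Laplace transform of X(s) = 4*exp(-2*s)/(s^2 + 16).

The factor e^(-2s) signals a time shift by c = 2 (second shifting theorem).
L{sin(4t)} = 4/(s^2 + 16), so L^-1{4/(s^2 + 16)} = sin(4*t).
Hence the inverse is u(t - 2) times that function evaluated at t - 2.

Heaviside(t - 2)*(sin(4*t - 8))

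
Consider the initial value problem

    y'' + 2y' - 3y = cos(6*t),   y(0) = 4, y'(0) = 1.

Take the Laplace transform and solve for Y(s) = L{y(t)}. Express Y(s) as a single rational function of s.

Transform both sides with L{·}.
The derivative rules (L{y''} = s^2 Y - s·y(0) - y'(0) and L{y'} = sY - y(0), with y(0) = 4, y'(0) = 1) turn the left side into (s^2 + 2*s - 3)Y - (4*s + 9).
The right side is L{cos(6*t)} = s/(s^2 + 36).
So (s^2 + 2*s - 3)Y = s/(s^2 + 36) + (4*s + 9).
Solve for Y(s) and write it as one ratio of polynomials.

Y(s) = (4*s^3 + 9*s^2 + 145*s + 324)/(s^4 + 2*s^3 + 33*s^2 + 72*s - 108)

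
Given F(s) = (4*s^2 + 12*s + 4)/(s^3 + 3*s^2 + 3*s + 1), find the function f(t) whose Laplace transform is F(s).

Factor the denominator: s^3 + 3*s^2 + 3*s + 1 = (s + 1)^3.
Partial fraction decomposition gives [4/(s + 1)] + [4/(s + 1)^2] + [-4/(s + 1)^3].
Invert each term: 4/(s + 1) ↔ 4e^(-t); 4/(s + 1)^2 ↔ 4t·e^(-t); -4/(s + 1)^3 ↔ (-2)t^2·e^(-t).

f(t) = -2*t^2*exp(-t) + 4*t*exp(-t) + 4*exp(-t)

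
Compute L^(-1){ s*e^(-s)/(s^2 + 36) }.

The factor e^(-s) signals a time shift by c = 1 (second shifting theorem).
L{cos(6t)} = s/(s^2 + 36), so L^-1{s/(s^2 + 36)} = cos(6*t).
Hence the inverse is u(t - 1) times that function evaluated at t - 1.

Heaviside(t - 1)*(cos(6*t - 6))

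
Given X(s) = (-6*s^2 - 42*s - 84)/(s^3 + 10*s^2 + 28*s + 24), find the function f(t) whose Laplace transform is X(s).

Factor the denominator: s^3 + 10*s^2 + 28*s + 24 = (s + 2)^2*(s + 6).
Partial fraction decomposition gives [-3/(s + 2)] + [-6/(s + 2)^2] + [-3/(s + 6)].
Invert each term: -3/(s + 2) ↔ -3e^(-2t); -6/(s + 2)^2 ↔ -6t·e^(-2t); -3/(s + 6) ↔ -3e^(-6t).

f(t) = -6*t*exp(-2*t) - 3*exp(-2*t) - 3*exp(-6*t)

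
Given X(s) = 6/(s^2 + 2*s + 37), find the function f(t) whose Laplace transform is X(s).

Rewrite the denominator: s^2 + 2*s + 37 = (s + 1)^2 + 36.
The form in (s + 1) signals a first-shifting-theorem factor e^(-t).
Since L{sin(6t)} = 6/(s^2 + 36), the inverse is exp(-t)*sin(6*t).

f(t) = exp(-t)*sin(6*t)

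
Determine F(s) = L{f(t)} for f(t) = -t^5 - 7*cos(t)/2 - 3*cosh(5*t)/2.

The transform is linear, so treat each term independently.
(-3/2)·[L{cosh(5t)} = s/(s^2 - 25)]; (-7/2)·[L{cos(t)} = s/(s^2 + 1)]; (-1)·[L{t^5} = 5!/s^6 = 120/s^6].

F(s) = -7*s/(2*(s^2 + 1)) - 3*s/(2*(s^2 - 25)) - 120/s^6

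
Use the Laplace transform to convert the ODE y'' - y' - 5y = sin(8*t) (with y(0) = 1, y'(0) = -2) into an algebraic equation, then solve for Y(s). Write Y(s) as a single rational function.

Y(s) = (s^3 - 3*s^2 + 64*s - 184)/(s^4 - s^3 + 59*s^2 - 64*s - 320)

Transform both sides with L{·}.
With L{y''} = s^2 Y - s·y(0) - y'(0) and L{y'} = sY - y(0), with y(0) = 1, y'(0) = -2: the LHS transforms to (s^2 - s - 5)Y - (s - 3).
The right side is L{sin(8*t)} = 8/(s^2 + 64).
So (s^2 - s - 5)Y = 8/(s^2 + 64) + (s - 3).
Divide through and combine into a single rational function.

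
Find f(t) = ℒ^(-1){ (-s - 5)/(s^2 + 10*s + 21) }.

f(t) = -exp(-5*t)*cosh(2*t)

Rewrite the denominator: s^2 + 10*s + 21 = (s + 5)^2 - 4.
The form in (s + 5) signals a first-shifting-theorem factor e^(-5t).
Since L{cosh(2t)} = s/(s^2 - 4), the inverse is exp(-5*t)*cosh(2*t), scaled by -1.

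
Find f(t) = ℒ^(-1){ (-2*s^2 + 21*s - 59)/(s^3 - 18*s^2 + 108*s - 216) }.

Factor the denominator: s^3 - 18*s^2 + 108*s - 216 = (s - 6)^3.
Partial fraction decomposition gives [-2/(s - 6)] + [-3/(s - 6)^2] + [-5/(s - 6)^3].
Invert each term: -2/(s - 6) ↔ -2e^(6t); -3/(s - 6)^2 ↔ -3t·e^(6t); -5/(s - 6)^3 ↔ (-5/2)t^2·e^(6t).

f(t) = -5*t^2*exp(6*t)/2 - 3*t*exp(6*t) - 2*exp(6*t)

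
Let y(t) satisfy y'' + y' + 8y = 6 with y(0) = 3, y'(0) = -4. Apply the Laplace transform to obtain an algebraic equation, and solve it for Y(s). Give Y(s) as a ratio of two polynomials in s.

Apply the Laplace transform to the equation.
With L{y''} = s^2 Y - s·y(0) - y'(0) and L{y'} = sY - y(0), with y(0) = 3, y'(0) = -4: the LHS transforms to (s^2 + s + 8)Y - (3*s - 1).
The right side is L{6} = 6/s.
So (s^2 + s + 8)Y = 6/s + (3*s - 1).
Divide through and combine into a single rational function.

Y(s) = (3*s^2 - s + 6)/(s^3 + s^2 + 8*s)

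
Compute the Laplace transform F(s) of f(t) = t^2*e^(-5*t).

L{e^(-5t)} = 1/(s + 5).
Then apply L{t^2·g(t)} = (-1)^2 d^2/ds^2[G(s)] with G(s) = 1/(s + 5):
differentiating 2 times and applying the sign gives 2/(s + 5)^3.

F(s) = 2/(s + 5)^3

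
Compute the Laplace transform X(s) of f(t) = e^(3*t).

L{1} = 1/s.
By the first shifting theorem, multiplying by e^(3t) replaces s with s - 3.

X(s) = 1/(s - 3)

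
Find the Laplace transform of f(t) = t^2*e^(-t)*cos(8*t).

2*(s + 1)*(s^2 + 2*s - 191)/(s^2 + 2*s + 65)^3

L{cos(8t)} = s/(s^2 + 64).
Multiplying by e^(-t) shifts s → s + 1, so L{e^(-t)*cos(8*t)} = (s + 1)/((s + 1)^2 + 64).
Then apply L{t^2·g(t)} = (-1)^2 d^2/ds^2[H(s)] with H(s) = (s + 1)/((s + 1)^2 + 64):
differentiating 2 times and applying the sign gives 2*(s + 1)*(s^2 + 2*s - 191)/(s^2 + 2*s + 65)^3.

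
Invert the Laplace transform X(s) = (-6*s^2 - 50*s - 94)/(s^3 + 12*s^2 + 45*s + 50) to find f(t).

Factor the denominator: s^3 + 12*s^2 + 45*s + 50 = (s + 2)*(s + 5)^2.
Partial fraction decomposition gives [-4/(s + 5)] + [-2/(s + 5)^2] + [-2/(s + 2)].
Invert each term: -4/(s + 5) ↔ -4e^(-5t); -2/(s + 5)^2 ↔ -2t·e^(-5t); -2/(s + 2) ↔ -2e^(-2t).

f(t) = -2*t*exp(-5*t) - 2*exp(-2*t) - 4*exp(-5*t)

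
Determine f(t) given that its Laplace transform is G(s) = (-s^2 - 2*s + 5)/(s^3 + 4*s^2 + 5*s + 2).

Factor the denominator: s^3 + 4*s^2 + 5*s + 2 = (s + 1)^2*(s + 2).
Partial fraction decomposition gives [-6/(s + 1)] + [6/(s + 1)^2] + [5/(s + 2)].
Invert each term: -6/(s + 1) ↔ -6e^(-t); 6/(s + 1)^2 ↔ 6t·e^(-t); 5/(s + 2) ↔ 5e^(-2t).

f(t) = 6*t*exp(-t) - 6*exp(-t) + 5*exp(-2*t)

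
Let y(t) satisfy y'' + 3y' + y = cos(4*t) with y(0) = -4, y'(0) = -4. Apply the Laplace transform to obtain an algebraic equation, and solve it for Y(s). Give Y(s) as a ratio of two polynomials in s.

Apply the Laplace transform to the equation.
The derivative rules (L{y''} = s^2 Y - s·y(0) - y'(0) and L{y'} = sY - y(0), with y(0) = -4, y'(0) = -4) turn the left side into (s^2 + 3*s + 1)Y - (-4*s - 16).
The right side is L{cos(4*t)} = s/(s^2 + 16).
So (s^2 + 3*s + 1)Y = s/(s^2 + 16) + (-4*s - 16).
Isolate Y and clear denominators.

Y(s) = (-4*s^3 - 16*s^2 - 63*s - 256)/(s^4 + 3*s^3 + 17*s^2 + 48*s + 16)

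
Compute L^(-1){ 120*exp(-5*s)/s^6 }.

Heaviside(t - 5)*((t - 5)^5)

The factor e^(-5s) signals a time shift by c = 5 (second shifting theorem).
L{t^5} = 5!/s^6 = 120/s^6, so L^-1{120/s^6} = t^5.
Hence the inverse is u(t - 5) times that function evaluated at t - 5.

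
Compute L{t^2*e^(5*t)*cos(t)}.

L{cos(t)} = s/(s^2 + 1).
Multiplying by e^(5t) shifts s → s - 5, so L{e^(5*t)*cos(t)} = (s - 5)/((s - 5)^2 + 1).
Then apply L{t^2·g(t)} = (-1)^2 d^2/ds^2[H(s)] with H(s) = (s - 5)/((s - 5)^2 + 1):
differentiating 2 times and applying the sign gives 2*(s - 5)*(s^2 - 10*s + 22)/(s^2 - 10*s + 26)^3.

2*(s - 5)*(s^2 - 10*s + 22)/(s^2 - 10*s + 26)^3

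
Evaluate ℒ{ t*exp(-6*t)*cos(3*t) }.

(s + 3)*(s + 9)/(s^2 + 12*s + 45)^2

L{cos(3t)} = s/(s^2 + 9).
Multiplying by e^(-6t) shifts s → s + 6, so L{exp(-6*t)*cos(3*t)} = (s + 6)/((s + 6)^2 + 9).
Then apply L{t·g(t)} = -d/ds[H(s)] with H(s) = (s + 6)/((s + 6)^2 + 9):
differentiating 1 time and applying the sign gives (s + 3)*(s + 9)/(s^2 + 12*s + 45)^2.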